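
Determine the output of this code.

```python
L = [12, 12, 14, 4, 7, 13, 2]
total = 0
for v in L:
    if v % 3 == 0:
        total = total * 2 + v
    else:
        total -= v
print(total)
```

-4

v=12: %3==0, total = 0*2+12 = 12
v=12: %3==0, total = 12*2+12 = 36
v=14: not %3==0, total = 36-14 = 22
v=4: not %3==0, total = 22-4 = 18
v=7: not %3==0, total = 18-7 = 11
v=13: not %3==0, total = 11-13 = -2
v=2: not %3==0, total = (-2)-2 = -4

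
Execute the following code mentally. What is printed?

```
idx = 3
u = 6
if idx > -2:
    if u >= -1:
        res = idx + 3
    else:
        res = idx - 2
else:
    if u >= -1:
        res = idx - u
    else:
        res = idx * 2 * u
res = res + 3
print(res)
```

9

idx=3, u=6
idx > -2 is True; u >= -1 is True
→ res = idx + 3 = 6
res = 6+3 = 9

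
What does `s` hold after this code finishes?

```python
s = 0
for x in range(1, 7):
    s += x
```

21

x=1: s = 0+1 = 1
x=2: s = 1+2 = 3
x=3: s = 3+3 = 6
x=4: s = 6+4 = 10
x=5: s = 10+5 = 15
x=6: s = 15+6 = 21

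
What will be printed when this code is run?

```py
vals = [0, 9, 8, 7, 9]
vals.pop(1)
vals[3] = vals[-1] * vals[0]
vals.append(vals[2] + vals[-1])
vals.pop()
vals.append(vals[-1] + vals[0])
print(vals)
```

pop(1) removes 9 → [0, 8, 7, 9]
vals[3] = vals[-1]*vals[0] = 9*0 = 0 → [0, 8, 7, 0]
append vals[2]+vals[-1] = 7+0 = 7 → [0, 8, 7, 0, 7]
pop() removes 7 → [0, 8, 7, 0]
append vals[-1]+vals[0] = 0+0 = 0 → [0, 8, 7, 0, 0]

[0, 8, 7, 0, 0]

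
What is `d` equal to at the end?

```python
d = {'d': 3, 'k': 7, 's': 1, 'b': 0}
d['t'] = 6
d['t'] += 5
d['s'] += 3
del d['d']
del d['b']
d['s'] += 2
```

{'k': 7, 's': 6, 't': 11}

d['t'] = 6 → {'d': 3, 'k': 7, 's': 1, 'b': 0, 't': 6}
d['t'] = 6+5 = 11 → {'d': 3, 'k': 7, 's': 1, 'b': 0, 't': 11}
d['s'] = 1+3 = 4 → {'d': 3, 'k': 7, 's': 4, 'b': 0, 't': 11}
del 'd' → {'k': 7, 's': 4, 'b': 0, 't': 11}
del 'b' → {'k': 7, 's': 4, 't': 11}
d['s'] = 4+2 = 6 → {'k': 7, 's': 6, 't': 11}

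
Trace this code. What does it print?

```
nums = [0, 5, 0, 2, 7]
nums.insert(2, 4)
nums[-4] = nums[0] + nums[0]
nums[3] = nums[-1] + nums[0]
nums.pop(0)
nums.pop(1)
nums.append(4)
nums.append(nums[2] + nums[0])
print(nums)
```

[5, 7, 2, 7, 4, 7]

insert 4 at 2 → [0, 5, 4, 0, 2, 7]
nums[-4] = nums[0]+nums[0] = 0+0 = 0 → [0, 5, 0, 0, 2, 7]
nums[3] = nums[-1]+nums[0] = 7+0 = 7 → [0, 5, 0, 7, 2, 7]
pop(0) removes 0 → [5, 0, 7, 2, 7]
pop(1) removes 0 → [5, 7, 2, 7]
append 4 → [5, 7, 2, 7, 4]
append nums[2]+nums[0] = 2+5 = 7 → [5, 7, 2, 7, 4, 7]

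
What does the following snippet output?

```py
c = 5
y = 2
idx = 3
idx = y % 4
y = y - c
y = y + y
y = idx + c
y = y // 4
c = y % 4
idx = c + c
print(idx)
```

idx = 2%4 = 2
y = 2-5 = -3
y = (-3)+(-3) = -6
y = 2+5 = 7
y = 7//4 = 1
c = 1%4 = 1
idx = 1+1 = 2

2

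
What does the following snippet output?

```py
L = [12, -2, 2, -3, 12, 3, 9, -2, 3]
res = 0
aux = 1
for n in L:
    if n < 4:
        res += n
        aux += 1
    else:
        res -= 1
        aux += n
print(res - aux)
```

n=12: not <4, res = 0-1 = -1; aux=13
n=-2: <4, res = (-1)+(-2) = -3; aux=14
n=2: <4, res = (-3)+2 = -1; aux=15
n=-3: <4, res = (-1)+(-3) = -4; aux=16
n=12: not <4, res = (-4)-1 = -5; aux=28
n=3: <4, res = (-5)+3 = -2; aux=29
n=9: not <4, res = (-2)-1 = -3; aux=38
n=-2: <4, res = (-3)+(-2) = -5; aux=39
n=3: <4, res = (-5)+3 = -2; aux=40
res-aux = (-2)-40 = -42

-42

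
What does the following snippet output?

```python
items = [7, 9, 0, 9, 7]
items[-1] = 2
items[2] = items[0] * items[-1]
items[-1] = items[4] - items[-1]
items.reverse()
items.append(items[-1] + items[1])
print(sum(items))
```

55

items[-1] = 2 → [7, 9, 0, 9, 2]
items[2] = items[0]*items[-1] = 7*2 = 14 → [7, 9, 14, 9, 2]
items[-1] = items[4]-items[-1] = 2-2 = 0 → [7, 9, 14, 9, 0]
reverse → [0, 9, 14, 9, 7]
append items[-1]+items[1] = 7+9 = 16 → [0, 9, 14, 9, 7, 16]
sum = 55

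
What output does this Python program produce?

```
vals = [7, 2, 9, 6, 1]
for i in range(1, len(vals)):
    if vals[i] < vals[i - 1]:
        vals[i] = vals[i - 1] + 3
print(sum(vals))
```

65

i=1: 2<7, vals[1] = 7+3 = 10 → [7, 10, 9, 6, 1]
i=2: 9<10, vals[2] = 10+3 = 13 → [7, 10, 13, 6, 1]
i=3: 6<13, vals[3] = 13+3 = 16 → [7, 10, 13, 16, 1]
i=4: 1<16, vals[4] = 16+3 = 19 → [7, 10, 13, 16, 19]
sum = 65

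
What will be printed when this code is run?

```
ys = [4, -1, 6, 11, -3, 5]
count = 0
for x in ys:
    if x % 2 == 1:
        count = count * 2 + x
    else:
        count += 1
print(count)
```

59

x=4: not odd, count = 0+1 = 1
x=-1: odd, count = 1*2+(-1) = 1
x=6: not odd, count = 1+1 = 2
x=11: odd, count = 2*2+11 = 15
x=-3: odd, count = 15*2+(-3) = 27
x=5: odd, count = 27*2+5 = 59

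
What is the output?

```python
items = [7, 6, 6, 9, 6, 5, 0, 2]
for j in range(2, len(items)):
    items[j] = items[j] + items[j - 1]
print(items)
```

[7, 6, 12, 21, 27, 32, 32, 34]

j=2: items[2] = 6+6 = 12 → [7, 6, 12, 9, 6, 5, 0, 2]
j=3: items[3] = 9+12 = 21 → [7, 6, 12, 21, 6, 5, 0, 2]
j=4: items[4] = 6+21 = 27 → [7, 6, 12, 21, 27, 5, 0, 2]
j=5: items[5] = 5+27 = 32 → [7, 6, 12, 21, 27, 32, 0, 2]
j=6: items[6] = 0+32 = 32 → [7, 6, 12, 21, 27, 32, 32, 2]
j=7: items[7] = 2+32 = 34 → [7, 6, 12, 21, 27, 32, 32, 34]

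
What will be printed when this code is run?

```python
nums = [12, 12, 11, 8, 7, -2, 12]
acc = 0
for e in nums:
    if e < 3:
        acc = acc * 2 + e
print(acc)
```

-2

e=12: not <3
e=12: not <3
e=11: not <3
e=8: not <3
e=7: not <3
e=-2: <3, acc = 0*2+(-2) = -2
e=12: not <3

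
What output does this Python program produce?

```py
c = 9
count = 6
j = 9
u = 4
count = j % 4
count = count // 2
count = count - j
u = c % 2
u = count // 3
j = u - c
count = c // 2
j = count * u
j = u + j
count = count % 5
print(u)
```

-3

count = 9%4 = 1
count = 1//2 = 0
count = 0-9 = -9
u = 9%2 = 1
u = (-9)//3 = -3
j = (-3)-9 = -12
count = 9//2 = 4
j = 4*(-3) = -12
j = (-3)+(-12) = -15
count = 4%5 = 4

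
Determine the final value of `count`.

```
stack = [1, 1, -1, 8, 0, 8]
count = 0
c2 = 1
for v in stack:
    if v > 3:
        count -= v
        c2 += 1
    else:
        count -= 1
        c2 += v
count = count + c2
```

v=1: not >3, count = 0-1 = -1; c2=2
v=1: not >3, count = (-1)-1 = -2; c2=3
v=-1: not >3, count = (-2)-1 = -3; c2=2
v=8: >3, count = (-3)-8 = -11; c2=3
v=0: not >3, count = (-11)-1 = -12; c2=3
v=8: >3, count = (-12)-8 = -20; c2=4
count+c2 = (-20)+4 = -16

-16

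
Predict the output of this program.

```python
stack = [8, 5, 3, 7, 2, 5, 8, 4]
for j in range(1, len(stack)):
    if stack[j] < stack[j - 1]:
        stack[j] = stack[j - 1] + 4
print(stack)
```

[8, 12, 16, 20, 24, 28, 32, 36]

j=1: 5<8, stack[1] = 8+4 = 12 → [8, 12, 3, 7, 2, 5, 8, 4]
j=2: 3<12, stack[2] = 12+4 = 16 → [8, 12, 16, 7, 2, 5, 8, 4]
j=3: 7<16, stack[3] = 16+4 = 20 → [8, 12, 16, 20, 2, 5, 8, 4]
j=4: 2<20, stack[4] = 20+4 = 24 → [8, 12, 16, 20, 24, 5, 8, 4]
j=5: 5<24, stack[5] = 24+4 = 28 → [8, 12, 16, 20, 24, 28, 8, 4]
j=6: 8<28, stack[6] = 28+4 = 32 → [8, 12, 16, 20, 24, 28, 32, 4]
j=7: 4<32, stack[7] = 32+4 = 36 → [8, 12, 16, 20, 24, 28, 32, 36]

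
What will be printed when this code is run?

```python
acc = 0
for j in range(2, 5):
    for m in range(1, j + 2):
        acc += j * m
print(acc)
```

102

j=2,m=1: acc = 0+2 = 2
j=2,m=2: acc = 2+4 = 6
j=2,m=3: acc = 6+6 = 12
j=3,m=1: acc = 12+3 = 15
j=3,m=2: acc = 15+6 = 21
j=3,m=3: acc = 21+9 = 30
j=3,m=4: acc = 30+12 = 42
j=4,m=1: acc = 42+4 = 46
j=4,m=2: acc = 46+8 = 54
j=4,m=3: acc = 54+12 = 66
j=4,m=4: acc = 66+16 = 82
j=4,m=5: acc = 82+20 = 102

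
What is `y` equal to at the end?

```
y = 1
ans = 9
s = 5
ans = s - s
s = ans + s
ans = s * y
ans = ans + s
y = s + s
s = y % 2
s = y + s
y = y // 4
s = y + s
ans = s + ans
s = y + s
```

ans = 5-5 = 0
s = 0+5 = 5
ans = 5*1 = 5
ans = 5+5 = 10
y = 5+5 = 10
s = 10%2 = 0
s = 10+0 = 10
y = 10//4 = 2
s = 2+10 = 12
ans = 12+10 = 22
s = 2+12 = 14

2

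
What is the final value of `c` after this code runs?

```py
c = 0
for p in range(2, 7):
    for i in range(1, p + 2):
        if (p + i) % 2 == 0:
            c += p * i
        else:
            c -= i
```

p=2,i=1: odd sum, c = 0-1 = -1
p=2,i=2: even sum, c = (-1)+4 = 3
p=2,i=3: odd sum, c = 3-3 = 0
p=3,i=1: even sum, c = 0+3 = 3
p=3,i=2: odd sum, c = 3-2 = 1
p=3,i=3: even sum, c = 1+9 = 10
p=3,i=4: odd sum, c = 10-4 = 6
p=4,i=1: odd sum, c = 6-1 = 5
p=4,i=2: even sum, c = 5+8 = 13
p=4,i=3: odd sum, c = 13-3 = 10
p=4,i=4: even sum, c = 10+16 = 26
p=4,i=5: odd sum, c = 26-5 = 21
p=5,i=1: even sum, c = 21+5 = 26
p=5,i=2: odd sum, c = 26-2 = 24
p=5,i=3: even sum, c = 24+15 = 39
p=5,i=4: odd sum, c = 39-4 = 35
p=5,i=5: even sum, c = 35+25 = 60
p=5,i=6: odd sum, c = 60-6 = 54
p=6,i=1: odd sum, c = 54-1 = 53
p=6,i=2: even sum, c = 53+12 = 65
p=6,i=3: odd sum, c = 65-3 = 62
p=6,i=4: even sum, c = 62+24 = 86
p=6,i=5: odd sum, c = 86-5 = 81
p=6,i=6: even sum, c = 81+36 = 117
p=6,i=7: odd sum, c = 117-7 = 110

110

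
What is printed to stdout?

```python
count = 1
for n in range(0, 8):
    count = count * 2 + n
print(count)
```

503

n=0: count = 1*2+0 = 2
n=1: count = 2*2+1 = 5
n=2: count = 5*2+2 = 12
n=3: count = 12*2+3 = 27
n=4: count = 27*2+4 = 58
n=5: count = 58*2+5 = 121
n=6: count = 121*2+6 = 248
n=7: count = 248*2+7 = 503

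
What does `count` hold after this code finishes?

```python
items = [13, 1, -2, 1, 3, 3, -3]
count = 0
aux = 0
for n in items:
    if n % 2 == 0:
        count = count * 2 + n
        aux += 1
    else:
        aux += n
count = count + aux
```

n=13: not even; aux=13
n=1: not even; aux=14
n=-2: even, count = 0*2+(-2) = -2; aux=15
n=1: not even; aux=16
n=3: not even; aux=19
n=3: not even; aux=22
n=-3: not even; aux=19
count+aux = (-2)+19 = 17

17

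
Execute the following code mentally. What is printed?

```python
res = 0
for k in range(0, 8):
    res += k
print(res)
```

28

k=0: res = 0+0 = 0
k=1: res = 0+1 = 1
k=2: res = 1+2 = 3
k=3: res = 3+3 = 6
k=4: res = 6+4 = 10
k=5: res = 10+5 = 15
k=6: res = 15+6 = 21
k=7: res = 21+7 = 28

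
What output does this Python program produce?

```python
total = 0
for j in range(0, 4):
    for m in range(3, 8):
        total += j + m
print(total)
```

j=0,m=3: total = 0+3 = 3
j=0,m=4: total = 3+4 = 7
j=0,m=5: total = 7+5 = 12
j=0,m=6: total = 12+6 = 18
j=0,m=7: total = 18+7 = 25
j=1,m=3: total = 25+4 = 29
j=1,m=4: total = 29+5 = 34
j=1,m=5: total = 34+6 = 40
j=1,m=6: total = 40+7 = 47
j=1,m=7: total = 47+8 = 55
j=2,m=3: total = 55+5 = 60
j=2,m=4: total = 60+6 = 66
j=2,m=5: total = 66+7 = 73
j=2,m=6: total = 73+8 = 81
j=2,m=7: total = 81+9 = 90
j=3,m=3: total = 90+6 = 96
j=3,m=4: total = 96+7 = 103
j=3,m=5: total = 103+8 = 111
j=3,m=6: total = 111+9 = 120
j=3,m=7: total = 120+10 = 130

130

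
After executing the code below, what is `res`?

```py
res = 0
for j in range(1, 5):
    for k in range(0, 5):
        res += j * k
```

100

j=1,k=0: res = 0+0 = 0
j=1,k=1: res = 0+1 = 1
j=1,k=2: res = 1+2 = 3
j=1,k=3: res = 3+3 = 6
j=1,k=4: res = 6+4 = 10
j=2,k=0: res = 10+0 = 10
j=2,k=1: res = 10+2 = 12
j=2,k=2: res = 12+4 = 16
j=2,k=3: res = 16+6 = 22
j=2,k=4: res = 22+8 = 30
j=3,k=0: res = 30+0 = 30
j=3,k=1: res = 30+3 = 33
j=3,k=2: res = 33+6 = 39
j=3,k=3: res = 39+9 = 48
j=3,k=4: res = 48+12 = 60
j=4,k=0: res = 60+0 = 60
j=4,k=1: res = 60+4 = 64
j=4,k=2: res = 64+8 = 72
j=4,k=3: res = 72+12 = 84
j=4,k=4: res = 84+16 = 100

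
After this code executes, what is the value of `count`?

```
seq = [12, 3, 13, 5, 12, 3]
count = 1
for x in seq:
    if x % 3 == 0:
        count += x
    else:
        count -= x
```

13

x=12: %3==0, count = 1+12 = 13
x=3: %3==0, count = 13+3 = 16
x=13: not %3==0, count = 16-13 = 3
x=5: not %3==0, count = 3-5 = -2
x=12: %3==0, count = (-2)+12 = 10
x=3: %3==0, count = 10+3 = 13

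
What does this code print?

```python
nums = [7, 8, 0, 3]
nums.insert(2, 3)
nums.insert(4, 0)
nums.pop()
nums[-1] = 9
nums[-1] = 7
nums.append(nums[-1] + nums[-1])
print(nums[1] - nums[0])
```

1

insert 3 at 2 → [7, 8, 3, 0, 3]
insert 0 at 4 → [7, 8, 3, 0, 0, 3]
pop() removes 3 → [7, 8, 3, 0, 0]
nums[-1] = 9 → [7, 8, 3, 0, 9]
nums[-1] = 7 → [7, 8, 3, 0, 7]
append nums[-1]+nums[-1] = 7+7 = 14 → [7, 8, 3, 0, 7, 14]
nums[1]-nums[0] = 8-7 = 1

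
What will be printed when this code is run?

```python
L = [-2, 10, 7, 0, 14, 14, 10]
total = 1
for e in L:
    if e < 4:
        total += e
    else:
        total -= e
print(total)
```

-56

e=-2: <4, total = 1+(-2) = -1
e=10: not <4, total = (-1)-10 = -11
e=7: not <4, total = (-11)-7 = -18
e=0: <4, total = (-18)+0 = -18
e=14: not <4, total = (-18)-14 = -32
e=14: not <4, total = (-32)-14 = -46
e=10: not <4, total = (-46)-10 = -56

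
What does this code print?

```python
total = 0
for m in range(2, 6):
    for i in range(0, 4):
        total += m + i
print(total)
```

m=2,i=0: total = 0+2 = 2
m=2,i=1: total = 2+3 = 5
m=2,i=2: total = 5+4 = 9
m=2,i=3: total = 9+5 = 14
m=3,i=0: total = 14+3 = 17
m=3,i=1: total = 17+4 = 21
m=3,i=2: total = 21+5 = 26
m=3,i=3: total = 26+6 = 32
m=4,i=0: total = 32+4 = 36
m=4,i=1: total = 36+5 = 41
m=4,i=2: total = 41+6 = 47
m=4,i=3: total = 47+7 = 54
m=5,i=0: total = 54+5 = 59
m=5,i=1: total = 59+6 = 65
m=5,i=2: total = 65+7 = 72
m=5,i=3: total = 72+8 = 80

80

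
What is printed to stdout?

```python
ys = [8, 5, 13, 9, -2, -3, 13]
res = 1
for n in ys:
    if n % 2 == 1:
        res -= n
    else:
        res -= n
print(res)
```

-42

n=8: not odd, res = 1-8 = -7
n=5: odd, res = (-7)-5 = -12
n=13: odd, res = (-12)-13 = -25
n=9: odd, res = (-25)-9 = -34
n=-2: not odd, res = (-34)-(-2) = -32
n=-3: odd, res = (-32)-(-3) = -29
n=13: odd, res = (-29)-13 = -42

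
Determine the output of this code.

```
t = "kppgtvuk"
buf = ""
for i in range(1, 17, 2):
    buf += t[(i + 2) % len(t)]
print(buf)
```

gvkpgvkp

i=1: add t[3]='g' → 'g'
i=3: add t[5]='v' → 'gv'
i=5: add t[7]='k' → 'gvk'
i=7: add t[1]='p' → 'gvkp'
i=9: add t[3]='g' → 'gvkpg'
i=11: add t[5]='v' → 'gvkpgv'
i=13: add t[7]='k' → 'gvkpgvk'
i=15: add t[1]='p' → 'gvkpgvkp'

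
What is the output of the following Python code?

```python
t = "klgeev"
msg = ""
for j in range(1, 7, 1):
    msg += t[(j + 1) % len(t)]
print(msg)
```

j=1: add t[2]='g' → 'g'
j=2: add t[3]='e' → 'ge'
j=3: add t[4]='e' → 'gee'
j=4: add t[5]='v' → 'geev'
j=5: add t[0]='k' → 'geevk'
j=6: add t[1]='l' → 'geevkl'

geevkl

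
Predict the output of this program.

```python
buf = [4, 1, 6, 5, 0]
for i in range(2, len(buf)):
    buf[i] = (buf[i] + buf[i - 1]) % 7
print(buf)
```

i=2: buf[2] = (6+1)%7 = 0 → [4, 1, 0, 5, 0]
i=3: buf[3] = (5+0)%7 = 5 → [4, 1, 0, 5, 0]
i=4: buf[4] = (0+5)%7 = 5 → [4, 1, 0, 5, 5]

[4, 1, 0, 5, 5]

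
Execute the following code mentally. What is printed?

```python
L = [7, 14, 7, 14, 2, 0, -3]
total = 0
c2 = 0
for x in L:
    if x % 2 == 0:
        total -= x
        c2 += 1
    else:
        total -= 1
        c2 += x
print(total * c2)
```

-495

x=7: not even, total = 0-1 = -1; c2=7
x=14: even, total = (-1)-14 = -15; c2=8
x=7: not even, total = (-15)-1 = -16; c2=15
x=14: even, total = (-16)-14 = -30; c2=16
x=2: even, total = (-30)-2 = -32; c2=17
x=0: even, total = (-32)-0 = -32; c2=18
x=-3: not even, total = (-32)-1 = -33; c2=15
total*c2 = (-33)*15 = -495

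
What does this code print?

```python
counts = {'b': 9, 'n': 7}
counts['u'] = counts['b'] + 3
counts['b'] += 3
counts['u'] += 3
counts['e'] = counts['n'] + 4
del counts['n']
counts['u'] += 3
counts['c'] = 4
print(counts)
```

{'b': 12, 'u': 18, 'e': 11, 'c': 4}

counts['u'] = counts['b']+3 = 12 → {'b': 9, 'n': 7, 'u': 12}
counts['b'] = 9+3 = 12 → {'b': 12, 'n': 7, 'u': 12}
counts['u'] = 12+3 = 15 → {'b': 12, 'n': 7, 'u': 15}
counts['e'] = counts['n']+4 = 11 → {'b': 12, 'n': 7, 'u': 15, 'e': 11}
del 'n' → {'b': 12, 'u': 15, 'e': 11}
counts['u'] = 15+3 = 18 → {'b': 12, 'u': 18, 'e': 11}
counts['c'] = 4 → {'b': 12, 'u': 18, 'e': 11, 'c': 4}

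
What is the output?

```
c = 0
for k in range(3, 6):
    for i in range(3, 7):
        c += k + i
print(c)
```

102

k=3,i=3: c = 0+6 = 6
k=3,i=4: c = 6+7 = 13
k=3,i=5: c = 13+8 = 21
k=3,i=6: c = 21+9 = 30
k=4,i=3: c = 30+7 = 37
k=4,i=4: c = 37+8 = 45
k=4,i=5: c = 45+9 = 54
k=4,i=6: c = 54+10 = 64
k=5,i=3: c = 64+8 = 72
k=5,i=4: c = 72+9 = 81
k=5,i=5: c = 81+10 = 91
k=5,i=6: c = 91+11 = 102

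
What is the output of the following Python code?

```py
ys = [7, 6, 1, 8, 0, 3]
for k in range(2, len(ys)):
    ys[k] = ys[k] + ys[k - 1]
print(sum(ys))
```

68

k=2: ys[2] = 1+6 = 7 → [7, 6, 7, 8, 0, 3]
k=3: ys[3] = 8+7 = 15 → [7, 6, 7, 15, 0, 3]
k=4: ys[4] = 0+15 = 15 → [7, 6, 7, 15, 15, 3]
k=5: ys[5] = 3+15 = 18 → [7, 6, 7, 15, 15, 18]
sum = 68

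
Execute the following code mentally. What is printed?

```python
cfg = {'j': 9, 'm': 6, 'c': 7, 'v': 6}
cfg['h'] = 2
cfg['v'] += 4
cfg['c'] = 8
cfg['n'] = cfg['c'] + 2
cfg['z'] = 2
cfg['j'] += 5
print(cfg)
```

cfg['h'] = 2 → {'j': 9, 'm': 6, 'c': 7, 'v': 6, 'h': 2}
cfg['v'] = 6+4 = 10 → {'j': 9, 'm': 6, 'c': 7, 'v': 10, 'h': 2}
cfg['c'] = 8 → {'j': 9, 'm': 6, 'c': 8, 'v': 10, 'h': 2}
cfg['n'] = cfg['c']+2 = 10 → {'j': 9, 'm': 6, 'c': 8, 'v': 10, 'h': 2, 'n': 10}
cfg['z'] = 2 → {'j': 9, 'm': 6, 'c': 8, 'v': 10, 'h': 2, 'n': 10, 'z': 2}
cfg['j'] = 9+5 = 14 → {'j': 14, 'm': 6, 'c': 8, 'v': 10, 'h': 2, 'n': 10, 'z': 2}

{'j': 14, 'm': 6, 'c': 8, 'v': 10, 'h': 2, 'n': 10, 'z': 2}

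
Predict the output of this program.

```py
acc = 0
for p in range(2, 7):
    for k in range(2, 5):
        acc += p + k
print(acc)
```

p=2,k=2: acc = 0+4 = 4
p=2,k=3: acc = 4+5 = 9
p=2,k=4: acc = 9+6 = 15
p=3,k=2: acc = 15+5 = 20
p=3,k=3: acc = 20+6 = 26
p=3,k=4: acc = 26+7 = 33
p=4,k=2: acc = 33+6 = 39
p=4,k=3: acc = 39+7 = 46
p=4,k=4: acc = 46+8 = 54
p=5,k=2: acc = 54+7 = 61
p=5,k=3: acc = 61+8 = 69
p=5,k=4: acc = 69+9 = 78
p=6,k=2: acc = 78+8 = 86
p=6,k=3: acc = 86+9 = 95
p=6,k=4: acc = 95+10 = 105

105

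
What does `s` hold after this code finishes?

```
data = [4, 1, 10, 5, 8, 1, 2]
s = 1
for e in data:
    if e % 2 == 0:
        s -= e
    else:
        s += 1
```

e=4: even, s = 1-4 = -3
e=1: not even, s = (-3)+1 = -2
e=10: even, s = (-2)-10 = -12
e=5: not even, s = (-12)+1 = -11
e=8: even, s = (-11)-8 = -19
e=1: not even, s = (-19)+1 = -18
e=2: even, s = (-18)-2 = -20

-20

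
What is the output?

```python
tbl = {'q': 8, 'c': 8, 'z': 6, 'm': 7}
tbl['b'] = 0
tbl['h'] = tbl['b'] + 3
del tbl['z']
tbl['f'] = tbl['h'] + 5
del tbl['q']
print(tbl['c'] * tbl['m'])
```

56

tbl['b'] = 0 → {'q': 8, 'c': 8, 'z': 6, 'm': 7, 'b': 0}
tbl['h'] = tbl['b']+3 = 3 → {'q': 8, 'c': 8, 'z': 6, 'm': 7, 'b': 0, 'h': 3}
del 'z' → {'q': 8, 'c': 8, 'm': 7, 'b': 0, 'h': 3}
tbl['f'] = tbl['h']+5 = 8 → {'q': 8, 'c': 8, 'm': 7, 'b': 0, 'h': 3, 'f': 8}
del 'q' → {'c': 8, 'm': 7, 'b': 0, 'h': 3, 'f': 8}
tbl['c']*tbl['m'] = 8*7 = 56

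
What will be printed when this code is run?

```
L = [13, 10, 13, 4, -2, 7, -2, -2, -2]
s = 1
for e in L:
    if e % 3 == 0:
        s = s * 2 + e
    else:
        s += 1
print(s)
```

e=13: not %3==0, s = 1+1 = 2
e=10: not %3==0, s = 2+1 = 3
e=13: not %3==0, s = 3+1 = 4
e=4: not %3==0, s = 4+1 = 5
e=-2: not %3==0, s = 5+1 = 6
e=7: not %3==0, s = 6+1 = 7
e=-2: not %3==0, s = 7+1 = 8
e=-2: not %3==0, s = 8+1 = 9
e=-2: not %3==0, s = 9+1 = 10

10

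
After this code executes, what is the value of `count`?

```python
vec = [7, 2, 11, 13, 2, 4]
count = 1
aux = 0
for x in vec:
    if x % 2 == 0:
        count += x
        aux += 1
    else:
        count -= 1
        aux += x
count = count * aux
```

204

x=7: not even, count = 1-1 = 0; aux=7
x=2: even, count = 0+2 = 2; aux=8
x=11: not even, count = 2-1 = 1; aux=19
x=13: not even, count = 1-1 = 0; aux=32
x=2: even, count = 0+2 = 2; aux=33
x=4: even, count = 2+4 = 6; aux=34
count*aux = 6*34 = 204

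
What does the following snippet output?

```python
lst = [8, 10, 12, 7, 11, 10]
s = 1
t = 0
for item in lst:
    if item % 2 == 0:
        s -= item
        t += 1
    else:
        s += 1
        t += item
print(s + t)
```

-15

item=8: even, s = 1-8 = -7; t=1
item=10: even, s = (-7)-10 = -17; t=2
item=12: even, s = (-17)-12 = -29; t=3
item=7: not even, s = (-29)+1 = -28; t=10
item=11: not even, s = (-28)+1 = -27; t=21
item=10: even, s = (-27)-10 = -37; t=22
s+t = (-37)+22 = -15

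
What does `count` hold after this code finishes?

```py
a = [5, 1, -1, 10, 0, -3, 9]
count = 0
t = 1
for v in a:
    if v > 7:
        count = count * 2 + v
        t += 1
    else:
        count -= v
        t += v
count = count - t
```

10

v=5: not >7, count = 0-5 = -5; t=6
v=1: not >7, count = (-5)-1 = -6; t=7
v=-1: not >7, count = (-6)-(-1) = -5; t=6
v=10: >7, count = (-5)*2+10 = 0; t=7
v=0: not >7, count = 0-0 = 0; t=7
v=-3: not >7, count = 0-(-3) = 3; t=4
v=9: >7, count = 3*2+9 = 15; t=5
count-t = 15-5 = 10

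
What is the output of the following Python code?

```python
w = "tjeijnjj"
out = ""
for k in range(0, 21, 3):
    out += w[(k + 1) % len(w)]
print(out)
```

jjjenti

k=0: add w[1]='j' → 'j'
k=3: add w[4]='j' → 'jj'
k=6: add w[7]='j' → 'jjj'
k=9: add w[2]='e' → 'jjje'
k=12: add w[5]='n' → 'jjjen'
k=15: add w[0]='t' → 'jjjent'
k=18: add w[3]='i' → 'jjjenti'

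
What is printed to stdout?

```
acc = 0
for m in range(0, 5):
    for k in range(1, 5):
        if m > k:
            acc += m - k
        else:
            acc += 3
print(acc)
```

52

m=0,k=1: not 0>1, acc = 0+3 = 3
m=0,k=2: not 0>2, acc = 3+3 = 6
m=0,k=3: not 0>3, acc = 6+3 = 9
m=0,k=4: not 0>4, acc = 9+3 = 12
m=1,k=1: not 1>1, acc = 12+3 = 15
m=1,k=2: not 1>2, acc = 15+3 = 18
m=1,k=3: not 1>3, acc = 18+3 = 21
m=1,k=4: not 1>4, acc = 21+3 = 24
m=2,k=1: 2>1, acc = 24+1 = 25
m=2,k=2: not 2>2, acc = 25+3 = 28
m=2,k=3: not 2>3, acc = 28+3 = 31
m=2,k=4: not 2>4, acc = 31+3 = 34
m=3,k=1: 3>1, acc = 34+2 = 36
m=3,k=2: 3>2, acc = 36+1 = 37
m=3,k=3: not 3>3, acc = 37+3 = 40
m=3,k=4: not 3>4, acc = 40+3 = 43
m=4,k=1: 4>1, acc = 43+3 = 46
m=4,k=2: 4>2, acc = 46+2 = 48
m=4,k=3: 4>3, acc = 48+1 = 49
m=4,k=4: not 4>4, acc = 49+3 = 52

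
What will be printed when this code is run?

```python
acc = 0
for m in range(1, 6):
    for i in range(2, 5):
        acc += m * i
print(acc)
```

135

m=1,i=2: acc = 0+2 = 2
m=1,i=3: acc = 2+3 = 5
m=1,i=4: acc = 5+4 = 9
m=2,i=2: acc = 9+4 = 13
m=2,i=3: acc = 13+6 = 19
m=2,i=4: acc = 19+8 = 27
m=3,i=2: acc = 27+6 = 33
m=3,i=3: acc = 33+9 = 42
m=3,i=4: acc = 42+12 = 54
m=4,i=2: acc = 54+8 = 62
m=4,i=3: acc = 62+12 = 74
m=4,i=4: acc = 74+16 = 90
m=5,i=2: acc = 90+10 = 100
m=5,i=3: acc = 100+15 = 115
m=5,i=4: acc = 115+20 = 135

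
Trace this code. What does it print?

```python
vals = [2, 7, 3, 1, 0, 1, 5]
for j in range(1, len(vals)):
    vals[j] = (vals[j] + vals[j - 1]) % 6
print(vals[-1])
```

1

j=1: vals[1] = (7+2)%6 = 3 → [2, 3, 3, 1, 0, 1, 5]
j=2: vals[2] = (3+3)%6 = 0 → [2, 3, 0, 1, 0, 1, 5]
j=3: vals[3] = (1+0)%6 = 1 → [2, 3, 0, 1, 0, 1, 5]
j=4: vals[4] = (0+1)%6 = 1 → [2, 3, 0, 1, 1, 1, 5]
j=5: vals[5] = (1+1)%6 = 2 → [2, 3, 0, 1, 1, 2, 5]
j=6: vals[6] = (5+2)%6 = 1 → [2, 3, 0, 1, 1, 2, 1]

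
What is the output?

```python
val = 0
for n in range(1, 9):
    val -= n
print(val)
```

-36

n=1: val = 0-1 = -1
n=2: val = (-1)-2 = -3
n=3: val = (-3)-3 = -6
n=4: val = (-6)-4 = -10
n=5: val = (-10)-5 = -15
n=6: val = (-15)-6 = -21
n=7: val = (-21)-7 = -28
n=8: val = (-28)-8 = -36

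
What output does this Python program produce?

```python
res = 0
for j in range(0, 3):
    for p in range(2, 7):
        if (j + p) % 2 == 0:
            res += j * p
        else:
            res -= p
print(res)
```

j=0,p=2: even sum, res = 0+0 = 0
j=0,p=3: odd sum, res = 0-3 = -3
j=0,p=4: even sum, res = (-3)+0 = -3
j=0,p=5: odd sum, res = (-3)-5 = -8
j=0,p=6: even sum, res = (-8)+0 = -8
j=1,p=2: odd sum, res = (-8)-2 = -10
j=1,p=3: even sum, res = (-10)+3 = -7
j=1,p=4: odd sum, res = (-7)-4 = -11
j=1,p=5: even sum, res = (-11)+5 = -6
j=1,p=6: odd sum, res = (-6)-6 = -12
j=2,p=2: even sum, res = (-12)+4 = -8
j=2,p=3: odd sum, res = (-8)-3 = -11
j=2,p=4: even sum, res = (-11)+8 = -3
j=2,p=5: odd sum, res = (-3)-5 = -8
j=2,p=6: even sum, res = (-8)+12 = 4

4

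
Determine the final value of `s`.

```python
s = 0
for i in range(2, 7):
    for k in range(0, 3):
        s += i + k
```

75

i=2,k=0: s = 0+2 = 2
i=2,k=1: s = 2+3 = 5
i=2,k=2: s = 5+4 = 9
i=3,k=0: s = 9+3 = 12
i=3,k=1: s = 12+4 = 16
i=3,k=2: s = 16+5 = 21
i=4,k=0: s = 21+4 = 25
i=4,k=1: s = 25+5 = 30
i=4,k=2: s = 30+6 = 36
i=5,k=0: s = 36+5 = 41
i=5,k=1: s = 41+6 = 47
i=5,k=2: s = 47+7 = 54
i=6,k=0: s = 54+6 = 60
i=6,k=1: s = 60+7 = 67
i=6,k=2: s = 67+8 = 75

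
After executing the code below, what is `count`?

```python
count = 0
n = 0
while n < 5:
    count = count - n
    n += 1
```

-10

n=0: count = 0-0 = 0
n=1: count = 0-1 = -1
n=2: count = (-1)-2 = -3
n=3: count = (-3)-3 = -6
n=4: count = (-6)-4 = -10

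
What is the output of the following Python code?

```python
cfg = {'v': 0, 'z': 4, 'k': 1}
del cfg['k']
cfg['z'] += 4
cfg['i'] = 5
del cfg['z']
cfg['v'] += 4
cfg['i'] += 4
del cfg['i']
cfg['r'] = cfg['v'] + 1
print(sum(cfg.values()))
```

del 'k' → {'v': 0, 'z': 4}
cfg['z'] = 4+4 = 8 → {'v': 0, 'z': 8}
cfg['i'] = 5 → {'v': 0, 'z': 8, 'i': 5}
del 'z' → {'v': 0, 'i': 5}
cfg['v'] = 0+4 = 4 → {'v': 4, 'i': 5}
cfg['i'] = 5+4 = 9 → {'v': 4, 'i': 9}
del 'i' → {'v': 4}
cfg['r'] = cfg['v']+1 = 5 → {'v': 4, 'r': 5}
sum of values = 9

9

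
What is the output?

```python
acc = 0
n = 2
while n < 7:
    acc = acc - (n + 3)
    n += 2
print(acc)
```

n=2: acc = 0-5 = -5
n=4: acc = (-5)-7 = -12
n=6: acc = (-12)-9 = -21

-21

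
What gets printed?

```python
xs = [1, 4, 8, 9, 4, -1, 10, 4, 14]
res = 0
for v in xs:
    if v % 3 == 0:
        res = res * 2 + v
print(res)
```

9

v=1: not %3==0
v=4: not %3==0
v=8: not %3==0
v=9: %3==0, res = 0*2+9 = 9
v=4: not %3==0
v=-1: not %3==0
v=10: not %3==0
v=4: not %3==0
v=14: not %3==0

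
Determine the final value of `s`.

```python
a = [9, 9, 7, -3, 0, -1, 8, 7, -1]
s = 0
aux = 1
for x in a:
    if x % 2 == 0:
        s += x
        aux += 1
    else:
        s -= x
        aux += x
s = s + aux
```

11

x=9: not even, s = 0-9 = -9; aux=10
x=9: not even, s = (-9)-9 = -18; aux=19
x=7: not even, s = (-18)-7 = -25; aux=26
x=-3: not even, s = (-25)-(-3) = -22; aux=23
x=0: even, s = (-22)+0 = -22; aux=24
x=-1: not even, s = (-22)-(-1) = -21; aux=23
x=8: even, s = (-21)+8 = -13; aux=24
x=7: not even, s = (-13)-7 = -20; aux=31
x=-1: not even, s = (-20)-(-1) = -19; aux=30
s+aux = (-19)+30 = 11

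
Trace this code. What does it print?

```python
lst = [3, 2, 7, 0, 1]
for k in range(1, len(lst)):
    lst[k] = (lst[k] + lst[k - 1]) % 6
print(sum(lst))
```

k=1: lst[1] = (2+3)%6 = 5 → [3, 5, 7, 0, 1]
k=2: lst[2] = (7+5)%6 = 0 → [3, 5, 0, 0, 1]
k=3: lst[3] = (0+0)%6 = 0 → [3, 5, 0, 0, 1]
k=4: lst[4] = (1+0)%6 = 1 → [3, 5, 0, 0, 1]
sum = 9

9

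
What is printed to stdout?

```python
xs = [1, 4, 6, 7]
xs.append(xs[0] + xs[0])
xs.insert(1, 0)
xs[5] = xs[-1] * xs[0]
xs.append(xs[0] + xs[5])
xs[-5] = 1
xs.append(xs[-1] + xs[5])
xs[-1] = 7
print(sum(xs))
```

append xs[0]+xs[0] = 1+1 = 2 → [1, 4, 6, 7, 2]
insert 0 at 1 → [1, 0, 4, 6, 7, 2]
xs[5] = xs[-1]*xs[0] = 2*1 = 2 → [1, 0, 4, 6, 7, 2]
append xs[0]+xs[5] = 1+2 = 3 → [1, 0, 4, 6, 7, 2, 3]
xs[-5] = 1 → [1, 0, 1, 6, 7, 2, 3]
append xs[-1]+xs[5] = 3+2 = 5 → [1, 0, 1, 6, 7, 2, 3, 5]
xs[-1] = 7 → [1, 0, 1, 6, 7, 2, 3, 7]
sum = 27

27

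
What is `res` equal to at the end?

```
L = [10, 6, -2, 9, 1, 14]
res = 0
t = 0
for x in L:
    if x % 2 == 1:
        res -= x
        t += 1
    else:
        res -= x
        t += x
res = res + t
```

x=10: not odd, res = 0-10 = -10; t=10
x=6: not odd, res = (-10)-6 = -16; t=16
x=-2: not odd, res = (-16)-(-2) = -14; t=14
x=9: odd, res = (-14)-9 = -23; t=15
x=1: odd, res = (-23)-1 = -24; t=16
x=14: not odd, res = (-24)-14 = -38; t=30
res+t = (-38)+30 = -8

-8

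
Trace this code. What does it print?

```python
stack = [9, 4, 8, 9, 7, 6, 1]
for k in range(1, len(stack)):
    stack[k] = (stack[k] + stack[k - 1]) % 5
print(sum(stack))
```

k=1: stack[1] = (4+9)%5 = 3 → [9, 3, 8, 9, 7, 6, 1]
k=2: stack[2] = (8+3)%5 = 1 → [9, 3, 1, 9, 7, 6, 1]
k=3: stack[3] = (9+1)%5 = 0 → [9, 3, 1, 0, 7, 6, 1]
k=4: stack[4] = (7+0)%5 = 2 → [9, 3, 1, 0, 2, 6, 1]
k=5: stack[5] = (6+2)%5 = 3 → [9, 3, 1, 0, 2, 3, 1]
k=6: stack[6] = (1+3)%5 = 4 → [9, 3, 1, 0, 2, 3, 4]
sum = 22

22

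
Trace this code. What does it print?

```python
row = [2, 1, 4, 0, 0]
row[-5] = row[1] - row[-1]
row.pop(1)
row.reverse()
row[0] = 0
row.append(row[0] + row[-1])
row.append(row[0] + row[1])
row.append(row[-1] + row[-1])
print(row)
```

[0, 0, 4, 1, 1, 0, 0]

row[-5] = row[1]-row[-1] = 1-0 = 1 → [1, 1, 4, 0, 0]
pop(1) removes 1 → [1, 4, 0, 0]
reverse → [0, 0, 4, 1]
row[0] = 0 → [0, 0, 4, 1]
append row[0]+row[-1] = 0+1 = 1 → [0, 0, 4, 1, 1]
append row[0]+row[1] = 0+0 = 0 → [0, 0, 4, 1, 1, 0]
append row[-1]+row[-1] = 0+0 = 0 → [0, 0, 4, 1, 1, 0, 0]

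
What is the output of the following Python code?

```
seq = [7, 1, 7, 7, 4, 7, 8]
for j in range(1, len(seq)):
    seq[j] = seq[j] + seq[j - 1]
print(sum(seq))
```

j=1: seq[1] = 1+7 = 8 → [7, 8, 7, 7, 4, 7, 8]
j=2: seq[2] = 7+8 = 15 → [7, 8, 15, 7, 4, 7, 8]
j=3: seq[3] = 7+15 = 22 → [7, 8, 15, 22, 4, 7, 8]
j=4: seq[4] = 4+22 = 26 → [7, 8, 15, 22, 26, 7, 8]
j=5: seq[5] = 7+26 = 33 → [7, 8, 15, 22, 26, 33, 8]
j=6: seq[6] = 8+33 = 41 → [7, 8, 15, 22, 26, 33, 41]
sum = 152

152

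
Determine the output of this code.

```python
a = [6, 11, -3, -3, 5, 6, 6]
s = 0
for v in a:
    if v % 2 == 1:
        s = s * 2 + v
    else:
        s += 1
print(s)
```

v=6: not odd, s = 0+1 = 1
v=11: odd, s = 1*2+11 = 13
v=-3: odd, s = 13*2+(-3) = 23
v=-3: odd, s = 23*2+(-3) = 43
v=5: odd, s = 43*2+5 = 91
v=6: not odd, s = 91+1 = 92
v=6: not odd, s = 92+1 = 93

93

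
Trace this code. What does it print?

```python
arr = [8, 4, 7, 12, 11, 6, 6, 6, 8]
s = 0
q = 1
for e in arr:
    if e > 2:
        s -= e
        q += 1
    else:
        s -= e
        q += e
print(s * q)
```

e=8: >2, s = 0-8 = -8; q=2
e=4: >2, s = (-8)-4 = -12; q=3
e=7: >2, s = (-12)-7 = -19; q=4
e=12: >2, s = (-19)-12 = -31; q=5
e=11: >2, s = (-31)-11 = -42; q=6
e=6: >2, s = (-42)-6 = -48; q=7
e=6: >2, s = (-48)-6 = -54; q=8
e=6: >2, s = (-54)-6 = -60; q=9
e=8: >2, s = (-60)-8 = -68; q=10
s*q = (-68)*10 = -680

-680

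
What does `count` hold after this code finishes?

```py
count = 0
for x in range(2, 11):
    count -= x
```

-54

x=2: count = 0-2 = -2
x=3: count = (-2)-3 = -5
x=4: count = (-5)-4 = -9
x=5: count = (-9)-5 = -14
x=6: count = (-14)-6 = -20
x=7: count = (-20)-7 = -27
x=8: count = (-27)-8 = -35
x=9: count = (-35)-9 = -44
x=10: count = (-44)-10 = -54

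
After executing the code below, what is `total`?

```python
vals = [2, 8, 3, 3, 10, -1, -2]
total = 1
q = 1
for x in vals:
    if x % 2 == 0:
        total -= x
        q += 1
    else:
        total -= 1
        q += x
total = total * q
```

-200

x=2: even, total = 1-2 = -1; q=2
x=8: even, total = (-1)-8 = -9; q=3
x=3: not even, total = (-9)-1 = -10; q=6
x=3: not even, total = (-10)-1 = -11; q=9
x=10: even, total = (-11)-10 = -21; q=10
x=-1: not even, total = (-21)-1 = -22; q=9
x=-2: even, total = (-22)-(-2) = -20; q=10
total*q = (-20)*10 = -200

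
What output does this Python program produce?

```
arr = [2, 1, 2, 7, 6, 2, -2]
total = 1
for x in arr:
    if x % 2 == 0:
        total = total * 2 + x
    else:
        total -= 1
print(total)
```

82

x=2: even, total = 1*2+2 = 4
x=1: not even, total = 4-1 = 3
x=2: even, total = 3*2+2 = 8
x=7: not even, total = 8-1 = 7
x=6: even, total = 7*2+6 = 20
x=2: even, total = 20*2+2 = 42
x=-2: even, total = 42*2+(-2) = 82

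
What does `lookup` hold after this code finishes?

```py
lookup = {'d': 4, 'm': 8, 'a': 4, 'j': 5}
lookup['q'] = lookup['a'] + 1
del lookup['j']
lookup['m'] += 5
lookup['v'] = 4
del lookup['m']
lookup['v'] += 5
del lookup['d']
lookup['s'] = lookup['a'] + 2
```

{'a': 4, 'q': 5, 'v': 9, 's': 6}

lookup['q'] = lookup['a']+1 = 5 → {'d': 4, 'm': 8, 'a': 4, 'j': 5, 'q': 5}
del 'j' → {'d': 4, 'm': 8, 'a': 4, 'q': 5}
lookup['m'] = 8+5 = 13 → {'d': 4, 'm': 13, 'a': 4, 'q': 5}
lookup['v'] = 4 → {'d': 4, 'm': 13, 'a': 4, 'q': 5, 'v': 4}
del 'm' → {'d': 4, 'a': 4, 'q': 5, 'v': 4}
lookup['v'] = 4+5 = 9 → {'d': 4, 'a': 4, 'q': 5, 'v': 9}
del 'd' → {'a': 4, 'q': 5, 'v': 9}
lookup['s'] = lookup['a']+2 = 6 → {'a': 4, 'q': 5, 'v': 9, 's': 6}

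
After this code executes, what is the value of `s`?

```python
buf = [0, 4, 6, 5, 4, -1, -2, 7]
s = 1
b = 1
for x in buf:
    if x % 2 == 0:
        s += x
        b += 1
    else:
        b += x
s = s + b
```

30

x=0: even, s = 1+0 = 1; b=2
x=4: even, s = 1+4 = 5; b=3
x=6: even, s = 5+6 = 11; b=4
x=5: not even; b=9
x=4: even, s = 11+4 = 15; b=10
x=-1: not even; b=9
x=-2: even, s = 15+(-2) = 13; b=10
x=7: not even; b=17
s+b = 13+17 = 30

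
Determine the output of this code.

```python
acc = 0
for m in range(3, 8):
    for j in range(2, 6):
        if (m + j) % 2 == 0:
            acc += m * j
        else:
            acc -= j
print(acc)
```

m=3,j=2: odd sum, acc = 0-2 = -2
m=3,j=3: even sum, acc = (-2)+9 = 7
m=3,j=4: odd sum, acc = 7-4 = 3
m=3,j=5: even sum, acc = 3+15 = 18
m=4,j=2: even sum, acc = 18+8 = 26
m=4,j=3: odd sum, acc = 26-3 = 23
m=4,j=4: even sum, acc = 23+16 = 39
m=4,j=5: odd sum, acc = 39-5 = 34
m=5,j=2: odd sum, acc = 34-2 = 32
m=5,j=3: even sum, acc = 32+15 = 47
m=5,j=4: odd sum, acc = 47-4 = 43
m=5,j=5: even sum, acc = 43+25 = 68
m=6,j=2: even sum, acc = 68+12 = 80
m=6,j=3: odd sum, acc = 80-3 = 77
m=6,j=4: even sum, acc = 77+24 = 101
m=6,j=5: odd sum, acc = 101-5 = 96
m=7,j=2: odd sum, acc = 96-2 = 94
m=7,j=3: even sum, acc = 94+21 = 115
m=7,j=4: odd sum, acc = 115-4 = 111
m=7,j=5: even sum, acc = 111+35 = 146

146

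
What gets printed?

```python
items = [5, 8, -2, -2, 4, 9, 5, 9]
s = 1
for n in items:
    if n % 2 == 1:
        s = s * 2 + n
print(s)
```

111

n=5: odd, s = 1*2+5 = 7
n=8: not odd
n=-2: not odd
n=-2: not odd
n=4: not odd
n=9: odd, s = 7*2+9 = 23
n=5: odd, s = 23*2+5 = 51
n=9: odd, s = 51*2+9 = 111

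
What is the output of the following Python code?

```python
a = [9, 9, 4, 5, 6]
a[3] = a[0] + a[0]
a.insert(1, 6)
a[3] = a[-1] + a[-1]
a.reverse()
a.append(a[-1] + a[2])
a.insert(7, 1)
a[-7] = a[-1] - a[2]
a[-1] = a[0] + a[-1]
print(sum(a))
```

a[3] = a[0]+a[0] = 9+9 = 18 → [9, 9, 4, 18, 6]
insert 6 at 1 → [9, 6, 9, 4, 18, 6]
a[3] = a[-1]+a[-1] = 6+6 = 12 → [9, 6, 9, 12, 18, 6]
reverse → [6, 18, 12, 9, 6, 9]
append a[-1]+a[2] = 9+12 = 21 → [6, 18, 12, 9, 6, 9, 21]
insert 1 at 7 → [6, 18, 12, 9, 6, 9, 21, 1]
a[-7] = a[-1]-a[2] = 1-12 = -11 → [6, -11, 12, 9, 6, 9, 21, 1]
a[-1] = a[0]+a[-1] = 6+1 = 7 → [6, -11, 12, 9, 6, 9, 21, 7]
sum = 59

59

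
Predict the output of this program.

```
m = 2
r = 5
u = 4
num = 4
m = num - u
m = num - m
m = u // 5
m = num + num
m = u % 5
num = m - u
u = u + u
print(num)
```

m = 4-4 = 0
m = 4-0 = 4
m = 4//5 = 0
m = 4+4 = 8
m = 4%5 = 4
num = 4-4 = 0
u = 4+4 = 8

0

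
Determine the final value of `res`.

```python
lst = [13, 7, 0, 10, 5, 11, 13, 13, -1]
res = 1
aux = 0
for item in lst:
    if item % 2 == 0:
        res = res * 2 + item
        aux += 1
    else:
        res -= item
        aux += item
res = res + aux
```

item=13: not even, res = 1-13 = -12; aux=13
item=7: not even, res = (-12)-7 = -19; aux=20
item=0: even, res = (-19)*2+0 = -38; aux=21
item=10: even, res = (-38)*2+10 = -66; aux=22
item=5: not even, res = (-66)-5 = -71; aux=27
item=11: not even, res = (-71)-11 = -82; aux=38
item=13: not even, res = (-82)-13 = -95; aux=51
item=13: not even, res = (-95)-13 = -108; aux=64
item=-1: not even, res = (-108)-(-1) = -107; aux=63
res+aux = (-107)+63 = -44

-44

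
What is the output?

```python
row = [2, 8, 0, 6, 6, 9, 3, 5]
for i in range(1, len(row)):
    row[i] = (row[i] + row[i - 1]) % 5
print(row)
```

[2, 0, 0, 1, 2, 1, 4, 4]

i=1: row[1] = (8+2)%5 = 0 → [2, 0, 0, 6, 6, 9, 3, 5]
i=2: row[2] = (0+0)%5 = 0 → [2, 0, 0, 6, 6, 9, 3, 5]
i=3: row[3] = (6+0)%5 = 1 → [2, 0, 0, 1, 6, 9, 3, 5]
i=4: row[4] = (6+1)%5 = 2 → [2, 0, 0, 1, 2, 9, 3, 5]
i=5: row[5] = (9+2)%5 = 1 → [2, 0, 0, 1, 2, 1, 3, 5]
i=6: row[6] = (3+1)%5 = 4 → [2, 0, 0, 1, 2, 1, 4, 5]
i=7: row[7] = (5+4)%5 = 4 → [2, 0, 0, 1, 2, 1, 4, 4]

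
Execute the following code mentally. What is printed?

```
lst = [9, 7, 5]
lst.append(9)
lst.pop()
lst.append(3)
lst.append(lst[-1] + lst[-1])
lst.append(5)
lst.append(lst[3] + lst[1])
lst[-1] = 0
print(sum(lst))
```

35

append 9 → [9, 7, 5, 9]
pop() removes 9 → [9, 7, 5]
append 3 → [9, 7, 5, 3]
append lst[-1]+lst[-1] = 3+3 = 6 → [9, 7, 5, 3, 6]
append 5 → [9, 7, 5, 3, 6, 5]
append lst[3]+lst[1] = 3+7 = 10 → [9, 7, 5, 3, 6, 5, 10]
lst[-1] = 0 → [9, 7, 5, 3, 6, 5, 0]
sum = 35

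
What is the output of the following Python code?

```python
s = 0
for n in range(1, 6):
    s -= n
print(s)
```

-15

n=1: s = 0-1 = -1
n=2: s = (-1)-2 = -3
n=3: s = (-3)-3 = -6
n=4: s = (-6)-4 = -10
n=5: s = (-10)-5 = -15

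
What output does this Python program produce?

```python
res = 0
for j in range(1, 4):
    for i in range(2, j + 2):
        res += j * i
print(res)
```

39

j=1,i=2: res = 0+2 = 2
j=2,i=2: res = 2+4 = 6
j=2,i=3: res = 6+6 = 12
j=3,i=2: res = 12+6 = 18
j=3,i=3: res = 18+9 = 27
j=3,i=4: res = 27+12 = 39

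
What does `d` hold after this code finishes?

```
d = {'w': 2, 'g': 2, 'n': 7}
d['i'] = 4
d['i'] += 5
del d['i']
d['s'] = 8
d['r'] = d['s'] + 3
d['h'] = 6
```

d['i'] = 4 → {'w': 2, 'g': 2, 'n': 7, 'i': 4}
d['i'] = 4+5 = 9 → {'w': 2, 'g': 2, 'n': 7, 'i': 9}
del 'i' → {'w': 2, 'g': 2, 'n': 7}
d['s'] = 8 → {'w': 2, 'g': 2, 'n': 7, 's': 8}
d['r'] = d['s']+3 = 11 → {'w': 2, 'g': 2, 'n': 7, 's': 8, 'r': 11}
d['h'] = 6 → {'w': 2, 'g': 2, 'n': 7, 's': 8, 'r': 11, 'h': 6}

{'w': 2, 'g': 2, 'n': 7, 's': 8, 'r': 11, 'h': 6}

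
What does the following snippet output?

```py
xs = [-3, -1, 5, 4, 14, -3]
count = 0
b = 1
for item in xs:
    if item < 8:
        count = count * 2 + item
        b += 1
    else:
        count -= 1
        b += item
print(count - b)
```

-53

item=-3: <8, count = 0*2+(-3) = -3; b=2
item=-1: <8, count = (-3)*2+(-1) = -7; b=3
item=5: <8, count = (-7)*2+5 = -9; b=4
item=4: <8, count = (-9)*2+4 = -14; b=5
item=14: not <8, count = (-14)-1 = -15; b=19
item=-3: <8, count = (-15)*2+(-3) = -33; b=20
count-b = (-33)-20 = -53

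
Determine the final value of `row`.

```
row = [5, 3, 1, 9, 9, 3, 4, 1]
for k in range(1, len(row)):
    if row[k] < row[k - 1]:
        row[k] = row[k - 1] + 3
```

k=1: 3<5, row[1] = 5+3 = 8 → [5, 8, 1, 9, 9, 3, 4, 1]
k=2: 1<8, row[2] = 8+3 = 11 → [5, 8, 11, 9, 9, 3, 4, 1]
k=3: 9<11, row[3] = 11+3 = 14 → [5, 8, 11, 14, 9, 3, 4, 1]
k=4: 9<14, row[4] = 14+3 = 17 → [5, 8, 11, 14, 17, 3, 4, 1]
k=5: 3<17, row[5] = 17+3 = 20 → [5, 8, 11, 14, 17, 20, 4, 1]
k=6: 4<20, row[6] = 20+3 = 23 → [5, 8, 11, 14, 17, 20, 23, 1]
k=7: 1<23, row[7] = 23+3 = 26 → [5, 8, 11, 14, 17, 20, 23, 26]

[5, 8, 11, 14, 17, 20, 23, 26]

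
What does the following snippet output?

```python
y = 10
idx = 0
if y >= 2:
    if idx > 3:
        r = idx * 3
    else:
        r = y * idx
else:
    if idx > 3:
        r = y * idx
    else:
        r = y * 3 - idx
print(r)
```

y=10, idx=0
y >= 2 is True; idx > 3 is False
→ r = y * idx = 0

0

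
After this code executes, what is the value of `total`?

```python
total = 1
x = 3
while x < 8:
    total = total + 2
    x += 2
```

7

x=3: total = 1+2 = 3
x=5: total = 3+2 = 5
x=7: total = 5+2 = 7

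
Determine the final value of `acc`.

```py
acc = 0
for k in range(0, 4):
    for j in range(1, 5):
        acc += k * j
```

k=0,j=1: acc = 0+0 = 0
k=0,j=2: acc = 0+0 = 0
k=0,j=3: acc = 0+0 = 0
k=0,j=4: acc = 0+0 = 0
k=1,j=1: acc = 0+1 = 1
k=1,j=2: acc = 1+2 = 3
k=1,j=3: acc = 3+3 = 6
k=1,j=4: acc = 6+4 = 10
k=2,j=1: acc = 10+2 = 12
k=2,j=2: acc = 12+4 = 16
k=2,j=3: acc = 16+6 = 22
k=2,j=4: acc = 22+8 = 30
k=3,j=1: acc = 30+3 = 33
k=3,j=2: acc = 33+6 = 39
k=3,j=3: acc = 39+9 = 48
k=3,j=4: acc = 48+12 = 60

60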